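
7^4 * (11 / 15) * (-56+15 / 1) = -1082851 / 15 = -72190.07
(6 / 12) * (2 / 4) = 1 / 4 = 0.25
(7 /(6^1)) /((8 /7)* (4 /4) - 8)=-49 /288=-0.17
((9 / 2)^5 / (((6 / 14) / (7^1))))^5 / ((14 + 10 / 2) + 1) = 834520217406810680181772387107 / 671088640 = 1243532027910367667945.88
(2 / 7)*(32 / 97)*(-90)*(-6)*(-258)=-8916480 / 679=-13131.78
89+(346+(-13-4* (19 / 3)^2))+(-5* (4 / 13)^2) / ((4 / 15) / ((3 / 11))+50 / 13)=43163222 / 165087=261.46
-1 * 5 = -5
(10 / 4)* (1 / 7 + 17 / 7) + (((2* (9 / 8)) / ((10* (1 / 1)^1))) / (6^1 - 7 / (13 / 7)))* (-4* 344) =-134343 / 1015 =-132.36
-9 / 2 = -4.50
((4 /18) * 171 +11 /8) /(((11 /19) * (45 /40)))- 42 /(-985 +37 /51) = 60.50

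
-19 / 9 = -2.11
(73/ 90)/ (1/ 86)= 3139/ 45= 69.76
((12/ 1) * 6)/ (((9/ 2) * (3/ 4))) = 64/ 3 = 21.33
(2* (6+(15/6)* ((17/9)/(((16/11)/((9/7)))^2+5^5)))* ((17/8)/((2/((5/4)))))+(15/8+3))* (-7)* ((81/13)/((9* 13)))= -2571738065379/331409475904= -7.76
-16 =-16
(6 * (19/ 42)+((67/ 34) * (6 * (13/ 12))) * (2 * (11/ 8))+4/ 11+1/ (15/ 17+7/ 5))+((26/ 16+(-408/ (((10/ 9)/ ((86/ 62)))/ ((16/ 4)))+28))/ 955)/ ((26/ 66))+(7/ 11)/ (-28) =130499088736607/ 3909397091600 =33.38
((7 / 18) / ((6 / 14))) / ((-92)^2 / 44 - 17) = 539 / 104166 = 0.01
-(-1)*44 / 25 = 44 / 25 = 1.76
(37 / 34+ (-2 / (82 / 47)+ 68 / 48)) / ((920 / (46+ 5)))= 11363 / 150880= 0.08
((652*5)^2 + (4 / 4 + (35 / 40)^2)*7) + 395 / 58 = 19724861179 / 1856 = 10627619.17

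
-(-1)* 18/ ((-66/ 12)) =-36/ 11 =-3.27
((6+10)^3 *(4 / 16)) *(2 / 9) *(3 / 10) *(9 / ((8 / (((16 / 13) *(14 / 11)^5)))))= 3304390656 / 10468315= 315.66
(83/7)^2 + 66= 10123/49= 206.59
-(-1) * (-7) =-7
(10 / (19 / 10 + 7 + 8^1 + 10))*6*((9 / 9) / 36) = 50 / 807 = 0.06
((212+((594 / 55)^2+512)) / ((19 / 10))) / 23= 42032 / 2185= 19.24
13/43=0.30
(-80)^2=6400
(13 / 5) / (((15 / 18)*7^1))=78 / 175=0.45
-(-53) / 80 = 53 / 80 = 0.66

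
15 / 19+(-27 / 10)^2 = 15351 / 1900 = 8.08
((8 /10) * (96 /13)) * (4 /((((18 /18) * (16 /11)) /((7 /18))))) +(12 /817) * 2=1011224 /159315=6.35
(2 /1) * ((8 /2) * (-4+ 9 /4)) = -14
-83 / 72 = -1.15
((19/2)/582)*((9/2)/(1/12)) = 171/194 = 0.88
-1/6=-0.17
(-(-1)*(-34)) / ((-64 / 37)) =19.66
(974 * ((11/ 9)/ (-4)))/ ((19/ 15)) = -26785/ 114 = -234.96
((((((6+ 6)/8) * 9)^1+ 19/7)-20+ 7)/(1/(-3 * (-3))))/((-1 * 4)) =-7.23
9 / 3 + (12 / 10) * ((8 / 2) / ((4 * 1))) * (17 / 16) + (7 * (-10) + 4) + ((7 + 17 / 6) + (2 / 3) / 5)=-51.76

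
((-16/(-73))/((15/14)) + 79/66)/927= 0.00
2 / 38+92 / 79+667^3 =445408187290 / 1501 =296740964.22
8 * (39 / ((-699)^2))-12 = -1954300 / 162867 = -12.00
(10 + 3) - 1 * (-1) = 14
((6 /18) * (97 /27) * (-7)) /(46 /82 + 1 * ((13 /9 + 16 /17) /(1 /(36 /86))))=-20350309 /3786183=-5.37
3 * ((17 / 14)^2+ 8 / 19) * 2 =21177 / 1862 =11.37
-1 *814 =-814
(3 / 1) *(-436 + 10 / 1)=-1278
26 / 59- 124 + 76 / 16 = -28039 / 236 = -118.81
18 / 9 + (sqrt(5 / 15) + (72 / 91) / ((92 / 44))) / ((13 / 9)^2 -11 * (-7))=27 * sqrt(3) / 6406 + 13439834 / 6703879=2.01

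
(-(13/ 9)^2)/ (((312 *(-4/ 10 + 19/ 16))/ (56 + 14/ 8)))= -715/ 1458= -0.49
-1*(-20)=20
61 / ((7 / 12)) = 732 / 7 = 104.57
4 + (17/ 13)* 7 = 171/ 13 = 13.15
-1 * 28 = -28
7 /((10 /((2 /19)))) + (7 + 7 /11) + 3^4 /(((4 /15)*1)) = 1301903 /4180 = 311.46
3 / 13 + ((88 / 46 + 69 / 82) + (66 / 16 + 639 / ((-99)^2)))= 766343503 / 106800408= 7.18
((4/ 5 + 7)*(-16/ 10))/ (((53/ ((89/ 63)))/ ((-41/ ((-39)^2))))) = 29192/ 3255525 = 0.01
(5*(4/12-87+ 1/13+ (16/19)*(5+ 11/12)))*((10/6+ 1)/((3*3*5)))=-24.18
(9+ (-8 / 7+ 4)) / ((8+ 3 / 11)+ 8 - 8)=913 / 637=1.43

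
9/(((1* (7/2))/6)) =108/7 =15.43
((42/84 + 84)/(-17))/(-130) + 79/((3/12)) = 107453/340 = 316.04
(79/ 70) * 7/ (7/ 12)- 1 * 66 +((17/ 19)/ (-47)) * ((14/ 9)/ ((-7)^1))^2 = -132805768/ 2531655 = -52.46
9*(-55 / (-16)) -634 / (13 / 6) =-54429 / 208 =-261.68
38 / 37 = 1.03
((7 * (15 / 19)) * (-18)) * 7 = -13230 / 19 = -696.32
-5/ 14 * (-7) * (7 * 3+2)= 115/ 2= 57.50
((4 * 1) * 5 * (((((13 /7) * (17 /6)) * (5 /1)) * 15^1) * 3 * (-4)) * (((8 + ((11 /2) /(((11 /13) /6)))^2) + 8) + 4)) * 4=-4086732000 /7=-583818857.14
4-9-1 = -6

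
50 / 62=25 / 31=0.81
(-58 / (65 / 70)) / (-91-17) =203 / 351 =0.58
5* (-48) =-240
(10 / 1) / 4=5 / 2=2.50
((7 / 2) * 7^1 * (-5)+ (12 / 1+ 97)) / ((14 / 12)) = -81 / 7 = -11.57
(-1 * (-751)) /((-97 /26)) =-19526 /97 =-201.30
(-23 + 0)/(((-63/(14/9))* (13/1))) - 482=-507500/1053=-481.96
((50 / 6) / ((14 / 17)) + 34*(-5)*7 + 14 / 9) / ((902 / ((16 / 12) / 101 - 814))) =2615578373 / 2459754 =1063.35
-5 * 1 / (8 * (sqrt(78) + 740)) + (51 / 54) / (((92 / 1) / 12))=5 * sqrt(78) / 4380176 + 9244049 / 75558036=0.12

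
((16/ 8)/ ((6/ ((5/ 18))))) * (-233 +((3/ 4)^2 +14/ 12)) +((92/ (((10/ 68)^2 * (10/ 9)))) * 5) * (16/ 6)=3306584983/ 64800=51027.55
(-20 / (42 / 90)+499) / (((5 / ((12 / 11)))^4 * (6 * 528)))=229896 / 704598125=0.00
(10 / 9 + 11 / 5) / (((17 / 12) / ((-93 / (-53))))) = 18476 / 4505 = 4.10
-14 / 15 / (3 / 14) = -196 / 45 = -4.36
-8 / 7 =-1.14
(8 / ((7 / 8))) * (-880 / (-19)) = 56320 / 133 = 423.46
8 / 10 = 4 / 5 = 0.80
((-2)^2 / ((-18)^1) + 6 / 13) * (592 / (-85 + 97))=4144 / 351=11.81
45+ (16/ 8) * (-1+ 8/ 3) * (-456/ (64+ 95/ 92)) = 21.63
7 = 7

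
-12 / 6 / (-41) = 2 / 41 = 0.05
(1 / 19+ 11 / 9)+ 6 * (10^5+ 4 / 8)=102600731 / 171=600004.27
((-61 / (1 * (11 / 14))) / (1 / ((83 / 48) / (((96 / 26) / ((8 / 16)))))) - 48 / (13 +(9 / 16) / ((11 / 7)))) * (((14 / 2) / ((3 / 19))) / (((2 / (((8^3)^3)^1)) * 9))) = -45230191944663040 / 6284223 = -7197419942.71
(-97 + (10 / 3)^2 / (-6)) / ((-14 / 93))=82739 / 126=656.66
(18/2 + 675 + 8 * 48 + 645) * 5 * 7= 59955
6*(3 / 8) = 9 / 4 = 2.25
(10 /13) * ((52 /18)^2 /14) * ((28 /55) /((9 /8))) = 1664 /8019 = 0.21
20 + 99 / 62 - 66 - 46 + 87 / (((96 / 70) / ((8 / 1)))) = 12930 / 31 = 417.10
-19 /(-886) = 19 /886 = 0.02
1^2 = 1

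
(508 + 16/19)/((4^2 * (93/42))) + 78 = 108803/1178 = 92.36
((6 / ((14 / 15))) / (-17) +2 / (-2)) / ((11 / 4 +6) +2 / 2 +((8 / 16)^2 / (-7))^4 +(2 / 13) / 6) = -561619968 / 3983739863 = -0.14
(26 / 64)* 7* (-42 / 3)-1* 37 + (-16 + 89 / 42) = -30473 / 336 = -90.69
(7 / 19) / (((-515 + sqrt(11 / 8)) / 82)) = -2364880 / 40313991-1148 *sqrt(22) / 40313991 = -0.06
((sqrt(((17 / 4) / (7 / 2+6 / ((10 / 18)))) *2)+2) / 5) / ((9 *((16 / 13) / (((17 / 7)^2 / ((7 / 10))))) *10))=289 *sqrt(12155) / 2716560+3757 / 123480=0.04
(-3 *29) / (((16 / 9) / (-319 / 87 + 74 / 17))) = -9135 / 272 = -33.58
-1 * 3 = -3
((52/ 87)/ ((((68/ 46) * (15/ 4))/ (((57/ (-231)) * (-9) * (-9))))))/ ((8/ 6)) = -306774/ 189805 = -1.62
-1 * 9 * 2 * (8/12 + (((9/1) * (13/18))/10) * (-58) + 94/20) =582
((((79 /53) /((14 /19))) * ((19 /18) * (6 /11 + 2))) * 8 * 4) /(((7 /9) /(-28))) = -3650432 /583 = -6261.46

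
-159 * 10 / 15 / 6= -53 / 3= -17.67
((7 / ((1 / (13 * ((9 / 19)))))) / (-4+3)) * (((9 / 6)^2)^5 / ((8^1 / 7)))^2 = -109741.68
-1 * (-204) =204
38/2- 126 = -107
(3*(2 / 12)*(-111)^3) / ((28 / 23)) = -31455513 / 56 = -561705.59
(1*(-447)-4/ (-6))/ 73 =-1339/ 219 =-6.11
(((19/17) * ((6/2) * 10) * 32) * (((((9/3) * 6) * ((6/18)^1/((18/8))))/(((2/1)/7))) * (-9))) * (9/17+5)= -144023040/289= -498349.62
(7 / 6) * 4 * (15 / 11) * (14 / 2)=490 / 11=44.55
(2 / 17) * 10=20 / 17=1.18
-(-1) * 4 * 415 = 1660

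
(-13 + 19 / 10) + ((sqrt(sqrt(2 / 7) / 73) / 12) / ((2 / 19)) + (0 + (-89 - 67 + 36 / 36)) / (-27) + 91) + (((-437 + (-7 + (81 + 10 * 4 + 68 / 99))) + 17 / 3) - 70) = -893987 / 2970 + 19 * 2^(1 / 4) * 7^(3 / 4) * sqrt(73) / 12264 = -300.94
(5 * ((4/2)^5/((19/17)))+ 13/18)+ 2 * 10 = 56047/342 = 163.88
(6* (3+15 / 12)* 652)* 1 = 16626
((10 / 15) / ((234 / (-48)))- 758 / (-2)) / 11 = 44327 / 1287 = 34.44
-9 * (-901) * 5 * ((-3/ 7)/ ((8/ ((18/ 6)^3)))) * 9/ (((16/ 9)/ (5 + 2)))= -266015745/ 128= -2078248.01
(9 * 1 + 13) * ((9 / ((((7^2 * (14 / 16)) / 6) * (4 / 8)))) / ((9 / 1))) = 2112 / 343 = 6.16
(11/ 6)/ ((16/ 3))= 11/ 32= 0.34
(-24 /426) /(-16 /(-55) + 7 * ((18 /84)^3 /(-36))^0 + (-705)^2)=-0.00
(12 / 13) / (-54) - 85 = -9947 / 117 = -85.02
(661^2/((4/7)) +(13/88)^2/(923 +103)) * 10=7646117.50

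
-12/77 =-0.16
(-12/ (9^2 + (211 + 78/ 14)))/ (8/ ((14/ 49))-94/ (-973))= -40866/ 28472527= -0.00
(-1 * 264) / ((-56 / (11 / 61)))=363 / 427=0.85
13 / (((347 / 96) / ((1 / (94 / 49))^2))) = 749112 / 766523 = 0.98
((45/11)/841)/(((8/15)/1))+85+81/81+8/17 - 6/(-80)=68060997/786335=86.55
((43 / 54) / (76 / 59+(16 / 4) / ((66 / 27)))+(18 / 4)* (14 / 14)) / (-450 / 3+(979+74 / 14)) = 3423847 / 598553280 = 0.01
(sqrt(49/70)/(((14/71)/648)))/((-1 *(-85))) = 11502 *sqrt(70)/2975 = 32.35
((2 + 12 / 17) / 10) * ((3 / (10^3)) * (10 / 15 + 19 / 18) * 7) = 4991 / 510000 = 0.01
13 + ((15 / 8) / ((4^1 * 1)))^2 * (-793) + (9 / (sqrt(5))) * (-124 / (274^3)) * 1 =-165113 / 1024 - 279 * sqrt(5) / 25713530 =-161.24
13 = 13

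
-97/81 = -1.20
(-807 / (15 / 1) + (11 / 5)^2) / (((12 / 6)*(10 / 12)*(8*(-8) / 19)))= 8721 / 1000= 8.72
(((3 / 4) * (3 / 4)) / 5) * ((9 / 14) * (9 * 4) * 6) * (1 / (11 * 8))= 2187 / 12320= 0.18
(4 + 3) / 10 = 7 / 10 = 0.70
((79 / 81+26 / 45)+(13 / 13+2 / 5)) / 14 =598 / 2835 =0.21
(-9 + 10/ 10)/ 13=-8/ 13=-0.62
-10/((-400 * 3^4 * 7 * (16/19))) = 19/362880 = 0.00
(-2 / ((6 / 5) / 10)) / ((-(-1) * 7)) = -50 / 21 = -2.38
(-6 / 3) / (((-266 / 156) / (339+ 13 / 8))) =106275 / 266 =399.53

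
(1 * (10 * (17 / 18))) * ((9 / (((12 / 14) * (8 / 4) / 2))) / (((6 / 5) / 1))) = 2975 / 36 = 82.64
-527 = -527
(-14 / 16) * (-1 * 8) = 7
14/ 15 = 0.93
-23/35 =-0.66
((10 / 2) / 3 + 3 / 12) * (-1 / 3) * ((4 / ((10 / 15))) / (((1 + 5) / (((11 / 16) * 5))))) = -1265 / 576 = -2.20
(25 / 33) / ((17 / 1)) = 25 / 561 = 0.04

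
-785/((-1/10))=7850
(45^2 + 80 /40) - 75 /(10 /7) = 3949 /2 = 1974.50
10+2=12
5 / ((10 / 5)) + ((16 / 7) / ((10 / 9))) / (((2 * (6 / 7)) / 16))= 217 / 10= 21.70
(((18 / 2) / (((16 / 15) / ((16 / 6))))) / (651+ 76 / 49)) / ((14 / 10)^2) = 45 / 2558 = 0.02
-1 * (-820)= 820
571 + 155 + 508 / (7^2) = 736.37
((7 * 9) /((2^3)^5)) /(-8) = -63 /262144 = -0.00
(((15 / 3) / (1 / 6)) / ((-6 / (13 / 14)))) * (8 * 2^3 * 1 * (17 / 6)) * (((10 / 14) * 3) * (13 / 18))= -574600 / 441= -1302.95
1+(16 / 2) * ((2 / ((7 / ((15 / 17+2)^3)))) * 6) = 1618385 / 4913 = 329.41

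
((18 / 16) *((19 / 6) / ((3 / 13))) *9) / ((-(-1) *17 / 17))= 2223 / 16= 138.94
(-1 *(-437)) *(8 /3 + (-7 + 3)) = -1748 /3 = -582.67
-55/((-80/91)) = 1001/16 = 62.56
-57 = -57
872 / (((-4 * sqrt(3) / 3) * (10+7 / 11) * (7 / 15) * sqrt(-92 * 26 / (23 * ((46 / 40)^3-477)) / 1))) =-1199 * sqrt(1483494870) / 283920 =-162.65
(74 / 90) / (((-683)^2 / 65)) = 481 / 4198401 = 0.00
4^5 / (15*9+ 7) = 512 / 71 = 7.21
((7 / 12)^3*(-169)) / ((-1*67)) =57967 / 115776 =0.50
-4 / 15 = -0.27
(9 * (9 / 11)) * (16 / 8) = 162 / 11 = 14.73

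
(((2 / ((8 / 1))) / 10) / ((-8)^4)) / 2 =1 / 327680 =0.00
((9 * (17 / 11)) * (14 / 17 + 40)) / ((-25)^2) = 6246 / 6875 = 0.91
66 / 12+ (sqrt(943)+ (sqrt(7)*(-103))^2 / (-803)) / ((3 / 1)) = -122027 / 4818+ sqrt(943) / 3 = -15.09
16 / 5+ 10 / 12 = 121 / 30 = 4.03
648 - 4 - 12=632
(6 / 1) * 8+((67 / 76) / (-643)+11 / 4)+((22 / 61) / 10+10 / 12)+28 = 1780029007 / 22357110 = 79.62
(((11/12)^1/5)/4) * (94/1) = 4.31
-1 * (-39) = 39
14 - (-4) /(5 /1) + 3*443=6719 /5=1343.80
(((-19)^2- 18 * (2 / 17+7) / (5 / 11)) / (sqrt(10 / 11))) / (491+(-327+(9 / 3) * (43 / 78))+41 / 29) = 2536079 * sqrt(110) / 53536825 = 0.50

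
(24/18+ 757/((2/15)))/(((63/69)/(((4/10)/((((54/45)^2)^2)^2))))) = 61224921875/105815808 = 578.60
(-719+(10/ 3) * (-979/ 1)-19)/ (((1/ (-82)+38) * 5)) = -984328/ 46725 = -21.07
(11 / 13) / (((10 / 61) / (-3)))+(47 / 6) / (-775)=-468328 / 30225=-15.49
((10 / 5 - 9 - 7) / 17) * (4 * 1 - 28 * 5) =112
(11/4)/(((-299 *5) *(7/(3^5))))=-0.06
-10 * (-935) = 9350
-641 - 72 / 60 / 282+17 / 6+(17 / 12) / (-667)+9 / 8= -2396498303 / 3761880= -637.05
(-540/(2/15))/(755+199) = -225/53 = -4.25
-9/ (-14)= 9/ 14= 0.64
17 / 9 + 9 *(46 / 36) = 241 / 18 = 13.39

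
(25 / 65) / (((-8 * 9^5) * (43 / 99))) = -0.00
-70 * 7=-490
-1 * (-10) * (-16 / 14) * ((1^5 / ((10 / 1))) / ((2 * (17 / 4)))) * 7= -16 / 17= -0.94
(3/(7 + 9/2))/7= 6/161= 0.04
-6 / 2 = -3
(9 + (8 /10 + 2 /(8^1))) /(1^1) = 201 /20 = 10.05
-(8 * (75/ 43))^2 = -360000/ 1849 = -194.70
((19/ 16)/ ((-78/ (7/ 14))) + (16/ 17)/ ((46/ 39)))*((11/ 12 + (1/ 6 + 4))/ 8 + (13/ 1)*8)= 7747939535/ 93689856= 82.70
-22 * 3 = -66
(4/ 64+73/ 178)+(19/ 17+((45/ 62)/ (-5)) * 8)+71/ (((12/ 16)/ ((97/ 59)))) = 20730321167/ 132829296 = 156.07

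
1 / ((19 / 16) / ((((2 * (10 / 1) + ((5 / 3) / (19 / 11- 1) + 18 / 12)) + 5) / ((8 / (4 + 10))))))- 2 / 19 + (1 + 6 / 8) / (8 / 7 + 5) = 417743 / 9804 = 42.61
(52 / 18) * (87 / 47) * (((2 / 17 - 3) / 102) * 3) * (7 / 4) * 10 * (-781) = 6195.97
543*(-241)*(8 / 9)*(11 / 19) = -3838648 / 57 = -67344.70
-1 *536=-536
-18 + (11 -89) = -96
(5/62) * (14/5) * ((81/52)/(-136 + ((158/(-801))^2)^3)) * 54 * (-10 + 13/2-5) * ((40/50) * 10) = 68737042312162398274653/7237838148520343567788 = 9.50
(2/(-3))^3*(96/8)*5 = -160/9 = -17.78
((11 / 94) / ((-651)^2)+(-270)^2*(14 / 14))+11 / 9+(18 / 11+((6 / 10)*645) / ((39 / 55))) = 418417224974117 / 5696733042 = 73448.63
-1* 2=-2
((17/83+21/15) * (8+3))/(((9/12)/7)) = 164.76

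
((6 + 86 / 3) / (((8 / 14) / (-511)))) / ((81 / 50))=-4650100 / 243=-19136.21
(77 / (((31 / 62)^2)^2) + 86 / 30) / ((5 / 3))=18523 / 25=740.92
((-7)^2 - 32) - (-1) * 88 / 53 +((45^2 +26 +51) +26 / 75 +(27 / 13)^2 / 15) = 2121.29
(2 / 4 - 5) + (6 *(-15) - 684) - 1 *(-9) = -1539 / 2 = -769.50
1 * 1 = 1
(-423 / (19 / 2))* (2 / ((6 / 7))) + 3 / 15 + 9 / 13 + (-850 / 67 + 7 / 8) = -76002273 / 661960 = -114.81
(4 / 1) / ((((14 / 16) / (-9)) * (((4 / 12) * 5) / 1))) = -864 / 35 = -24.69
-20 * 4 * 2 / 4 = -40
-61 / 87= -0.70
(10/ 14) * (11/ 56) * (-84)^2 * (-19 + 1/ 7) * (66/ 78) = -15796.48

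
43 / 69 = 0.62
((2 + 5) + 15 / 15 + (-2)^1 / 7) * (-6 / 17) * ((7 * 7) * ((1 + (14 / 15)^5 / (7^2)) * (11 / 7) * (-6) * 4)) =271163552 / 53125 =5104.26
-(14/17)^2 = -196/289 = -0.68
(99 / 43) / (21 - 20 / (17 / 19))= -1683 / 989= -1.70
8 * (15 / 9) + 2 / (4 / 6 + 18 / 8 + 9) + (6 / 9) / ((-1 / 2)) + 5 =2455 / 143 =17.17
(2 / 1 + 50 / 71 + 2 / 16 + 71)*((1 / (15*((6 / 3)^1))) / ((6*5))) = 8387 / 102240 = 0.08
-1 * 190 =-190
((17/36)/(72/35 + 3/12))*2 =70/171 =0.41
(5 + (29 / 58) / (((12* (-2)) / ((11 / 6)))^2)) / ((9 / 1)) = 207481 / 373248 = 0.56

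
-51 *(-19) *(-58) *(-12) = 674424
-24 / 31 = -0.77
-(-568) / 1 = 568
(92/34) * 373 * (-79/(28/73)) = -49475093/238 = -207878.54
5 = 5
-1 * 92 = -92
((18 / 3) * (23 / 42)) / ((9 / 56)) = 184 / 9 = 20.44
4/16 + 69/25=301/100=3.01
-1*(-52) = 52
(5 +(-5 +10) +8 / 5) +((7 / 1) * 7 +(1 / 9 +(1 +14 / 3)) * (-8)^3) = -130393 / 45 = -2897.62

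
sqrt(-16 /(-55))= 4 *sqrt(55) /55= 0.54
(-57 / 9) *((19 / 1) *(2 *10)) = -7220 / 3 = -2406.67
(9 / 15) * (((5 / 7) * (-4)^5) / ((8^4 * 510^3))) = -1 / 1238076000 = -0.00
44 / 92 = 11 / 23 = 0.48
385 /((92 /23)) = 385 /4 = 96.25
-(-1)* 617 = 617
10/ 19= 0.53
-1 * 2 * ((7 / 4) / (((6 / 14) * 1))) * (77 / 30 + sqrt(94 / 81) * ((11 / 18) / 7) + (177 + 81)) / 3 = -383033 / 540 - 77 * sqrt(94) / 2916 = -709.58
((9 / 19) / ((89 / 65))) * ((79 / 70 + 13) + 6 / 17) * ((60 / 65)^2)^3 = 12187293696 / 3932364163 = 3.10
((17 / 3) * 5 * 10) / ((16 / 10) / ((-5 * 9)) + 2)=1875 / 13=144.23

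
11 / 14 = 0.79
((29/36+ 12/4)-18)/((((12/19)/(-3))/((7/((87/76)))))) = 1291297/3132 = 412.29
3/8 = 0.38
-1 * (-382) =382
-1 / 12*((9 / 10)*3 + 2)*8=-47 / 15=-3.13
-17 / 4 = -4.25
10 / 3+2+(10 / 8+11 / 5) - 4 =287 / 60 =4.78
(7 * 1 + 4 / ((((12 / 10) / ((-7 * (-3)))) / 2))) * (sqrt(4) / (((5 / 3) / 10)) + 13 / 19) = 35427 / 19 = 1864.58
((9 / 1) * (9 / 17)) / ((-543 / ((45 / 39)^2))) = -6075 / 520013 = -0.01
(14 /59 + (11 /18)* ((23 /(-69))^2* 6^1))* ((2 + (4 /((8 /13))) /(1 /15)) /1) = 204373 /3186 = 64.15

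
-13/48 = -0.27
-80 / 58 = -40 / 29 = -1.38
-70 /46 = -35 /23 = -1.52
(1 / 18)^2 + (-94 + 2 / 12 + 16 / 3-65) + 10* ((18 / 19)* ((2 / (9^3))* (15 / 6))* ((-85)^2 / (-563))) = -534883901 / 3465828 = -154.33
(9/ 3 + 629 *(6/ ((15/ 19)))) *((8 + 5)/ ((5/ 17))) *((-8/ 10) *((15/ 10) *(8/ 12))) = -21142628/ 125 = -169141.02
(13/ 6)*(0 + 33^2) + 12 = 4743/ 2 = 2371.50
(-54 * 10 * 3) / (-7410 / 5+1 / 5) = 8100 / 7409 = 1.09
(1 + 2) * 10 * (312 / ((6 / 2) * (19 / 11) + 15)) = 17160 / 37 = 463.78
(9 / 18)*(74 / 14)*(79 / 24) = 2923 / 336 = 8.70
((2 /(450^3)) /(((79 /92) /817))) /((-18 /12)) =-37582 /2699578125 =-0.00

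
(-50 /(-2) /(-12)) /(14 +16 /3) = -25 /232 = -0.11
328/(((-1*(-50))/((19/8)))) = 779/50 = 15.58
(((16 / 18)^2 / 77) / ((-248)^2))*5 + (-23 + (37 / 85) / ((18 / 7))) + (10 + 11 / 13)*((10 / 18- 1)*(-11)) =399968077471 / 13246202970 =30.19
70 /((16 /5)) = 21.88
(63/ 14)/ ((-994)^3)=-9/ 1964215568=-0.00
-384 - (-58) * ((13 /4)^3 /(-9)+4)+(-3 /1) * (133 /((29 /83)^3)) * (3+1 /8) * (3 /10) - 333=-66559165387 /7024032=-9475.92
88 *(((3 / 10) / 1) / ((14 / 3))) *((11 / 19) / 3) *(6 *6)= 26136 / 665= 39.30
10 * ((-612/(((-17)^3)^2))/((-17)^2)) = -360/410338673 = -0.00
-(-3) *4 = 12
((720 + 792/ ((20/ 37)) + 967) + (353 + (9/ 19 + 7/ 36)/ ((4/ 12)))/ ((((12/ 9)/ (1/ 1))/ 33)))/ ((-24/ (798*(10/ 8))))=-127026263/ 256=-496196.34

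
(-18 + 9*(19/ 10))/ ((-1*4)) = 9/ 40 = 0.22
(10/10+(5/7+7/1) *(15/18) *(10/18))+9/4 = 191/28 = 6.82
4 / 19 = 0.21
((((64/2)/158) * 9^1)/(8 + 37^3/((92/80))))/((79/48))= 13248/526971317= 0.00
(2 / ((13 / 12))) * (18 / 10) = 216 / 65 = 3.32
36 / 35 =1.03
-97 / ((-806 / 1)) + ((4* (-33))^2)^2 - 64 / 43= 10522022357195 / 34658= 303595774.63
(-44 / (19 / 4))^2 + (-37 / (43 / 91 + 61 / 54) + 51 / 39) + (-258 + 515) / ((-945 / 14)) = 300338726039 / 4987978515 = 60.21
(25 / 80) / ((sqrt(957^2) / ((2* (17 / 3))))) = 85 / 22968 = 0.00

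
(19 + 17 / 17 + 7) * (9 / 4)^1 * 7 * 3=5103 / 4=1275.75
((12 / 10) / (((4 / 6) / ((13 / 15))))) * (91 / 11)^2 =322959 / 3025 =106.76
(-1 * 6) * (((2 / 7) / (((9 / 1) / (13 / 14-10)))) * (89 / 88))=11303 / 6468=1.75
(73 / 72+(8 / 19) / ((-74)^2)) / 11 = 1898947 / 20600712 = 0.09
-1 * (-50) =50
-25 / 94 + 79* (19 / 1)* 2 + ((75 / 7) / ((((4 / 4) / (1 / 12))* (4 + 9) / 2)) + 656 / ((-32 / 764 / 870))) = -58265306376 / 4277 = -13622938.13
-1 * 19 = -19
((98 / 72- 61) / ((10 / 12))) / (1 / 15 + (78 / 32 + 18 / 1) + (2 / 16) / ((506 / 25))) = -3.49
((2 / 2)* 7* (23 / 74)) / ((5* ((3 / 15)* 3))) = 161 / 222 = 0.73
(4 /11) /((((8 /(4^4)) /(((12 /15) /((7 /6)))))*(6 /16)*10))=4096 /1925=2.13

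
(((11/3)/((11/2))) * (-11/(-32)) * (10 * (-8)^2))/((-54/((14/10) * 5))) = -1540/81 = -19.01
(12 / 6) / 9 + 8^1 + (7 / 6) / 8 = 1205 / 144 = 8.37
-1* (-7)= 7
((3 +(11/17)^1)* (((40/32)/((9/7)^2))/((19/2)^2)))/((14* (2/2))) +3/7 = 0.43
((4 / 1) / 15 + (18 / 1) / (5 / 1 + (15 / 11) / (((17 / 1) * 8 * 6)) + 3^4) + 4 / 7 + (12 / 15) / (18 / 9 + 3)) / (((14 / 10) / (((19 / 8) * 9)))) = 122331381 / 6636070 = 18.43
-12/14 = -6/7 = -0.86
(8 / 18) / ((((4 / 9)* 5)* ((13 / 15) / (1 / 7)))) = 3 / 91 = 0.03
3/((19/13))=39/19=2.05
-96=-96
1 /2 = 0.50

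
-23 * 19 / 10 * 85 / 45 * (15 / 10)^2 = -7429 / 40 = -185.72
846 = 846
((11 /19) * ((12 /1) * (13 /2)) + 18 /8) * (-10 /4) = -18015 /152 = -118.52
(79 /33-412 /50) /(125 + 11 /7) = -33761 /730950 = -0.05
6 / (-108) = -1 / 18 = -0.06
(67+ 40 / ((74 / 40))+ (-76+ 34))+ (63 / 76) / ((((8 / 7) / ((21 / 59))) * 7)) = 61928151 / 1327264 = 46.66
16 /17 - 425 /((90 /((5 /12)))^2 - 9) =739127 /792999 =0.93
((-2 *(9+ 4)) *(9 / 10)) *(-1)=117 / 5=23.40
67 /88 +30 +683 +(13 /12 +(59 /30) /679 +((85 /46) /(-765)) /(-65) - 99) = 495118807133 /803963160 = 615.85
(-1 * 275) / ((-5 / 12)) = 660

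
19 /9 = 2.11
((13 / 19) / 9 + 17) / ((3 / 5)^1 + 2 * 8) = 1.03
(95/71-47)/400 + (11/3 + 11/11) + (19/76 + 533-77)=19630187/42600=460.80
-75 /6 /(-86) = 0.15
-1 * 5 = -5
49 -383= -334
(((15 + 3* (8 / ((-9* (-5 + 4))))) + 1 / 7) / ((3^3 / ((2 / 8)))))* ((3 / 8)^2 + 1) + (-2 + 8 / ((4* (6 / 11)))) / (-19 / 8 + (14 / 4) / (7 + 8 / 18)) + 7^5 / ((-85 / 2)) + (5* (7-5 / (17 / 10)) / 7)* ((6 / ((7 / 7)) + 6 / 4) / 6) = -2472301386509 / 6298508160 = -392.52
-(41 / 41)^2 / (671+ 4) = -1 / 675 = -0.00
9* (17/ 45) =17/ 5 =3.40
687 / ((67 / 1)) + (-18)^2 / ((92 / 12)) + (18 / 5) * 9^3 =20625627 / 7705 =2676.91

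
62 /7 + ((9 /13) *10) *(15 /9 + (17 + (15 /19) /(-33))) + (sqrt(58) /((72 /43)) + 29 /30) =43 *sqrt(58) /72 + 79245871 /570570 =143.44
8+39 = 47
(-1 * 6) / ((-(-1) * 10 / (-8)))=24 / 5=4.80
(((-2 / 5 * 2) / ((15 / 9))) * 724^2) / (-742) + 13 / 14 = 6307337 / 18550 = 340.02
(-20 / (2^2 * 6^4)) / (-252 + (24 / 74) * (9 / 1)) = 185 / 11943936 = 0.00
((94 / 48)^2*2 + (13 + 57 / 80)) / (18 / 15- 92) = -30791 / 130752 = -0.24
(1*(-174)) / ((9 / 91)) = -5278 / 3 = -1759.33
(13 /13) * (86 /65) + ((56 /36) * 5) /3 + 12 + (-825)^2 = 1194524807 /1755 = 680640.92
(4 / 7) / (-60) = -1 / 105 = -0.01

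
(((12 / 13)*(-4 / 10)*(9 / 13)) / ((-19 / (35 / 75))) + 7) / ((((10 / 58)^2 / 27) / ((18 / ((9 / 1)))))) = 12727.33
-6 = -6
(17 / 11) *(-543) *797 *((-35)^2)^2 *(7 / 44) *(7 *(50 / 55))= -2704863379509375 / 2662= -1016101945721.03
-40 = -40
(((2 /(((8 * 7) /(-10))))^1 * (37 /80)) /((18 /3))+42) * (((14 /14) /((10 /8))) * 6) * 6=1208.81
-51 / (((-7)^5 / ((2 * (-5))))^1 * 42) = -85 / 117649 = -0.00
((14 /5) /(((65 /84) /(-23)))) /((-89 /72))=67.33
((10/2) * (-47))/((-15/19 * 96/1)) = 893/288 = 3.10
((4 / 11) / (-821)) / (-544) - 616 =-756581055 / 1228216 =-616.00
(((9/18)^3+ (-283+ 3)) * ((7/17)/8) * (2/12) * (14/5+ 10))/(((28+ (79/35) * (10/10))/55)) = -6034105/108018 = -55.86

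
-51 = -51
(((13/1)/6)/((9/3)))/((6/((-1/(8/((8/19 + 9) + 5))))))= -1781/8208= -0.22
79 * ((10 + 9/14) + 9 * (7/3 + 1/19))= 674897/266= 2537.21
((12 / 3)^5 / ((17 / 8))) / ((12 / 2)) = 4096 / 51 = 80.31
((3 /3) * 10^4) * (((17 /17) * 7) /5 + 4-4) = 14000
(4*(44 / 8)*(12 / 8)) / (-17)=-33 / 17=-1.94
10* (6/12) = 5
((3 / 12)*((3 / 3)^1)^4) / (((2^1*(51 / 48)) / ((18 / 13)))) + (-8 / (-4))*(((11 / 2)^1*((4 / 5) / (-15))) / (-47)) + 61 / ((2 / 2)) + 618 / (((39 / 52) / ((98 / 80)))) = 1070.58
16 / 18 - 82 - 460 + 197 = -3097 / 9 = -344.11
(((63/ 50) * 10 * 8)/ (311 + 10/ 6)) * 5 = 108/ 67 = 1.61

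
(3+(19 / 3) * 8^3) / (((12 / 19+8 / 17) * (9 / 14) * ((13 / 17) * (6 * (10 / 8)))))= 28789313 / 36045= 798.70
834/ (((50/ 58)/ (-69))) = -1668834/ 25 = -66753.36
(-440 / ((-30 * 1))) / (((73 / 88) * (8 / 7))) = 3388 / 219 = 15.47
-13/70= -0.19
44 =44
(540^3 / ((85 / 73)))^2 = 5285283291855360000 / 289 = 18288177480468373.70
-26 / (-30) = 0.87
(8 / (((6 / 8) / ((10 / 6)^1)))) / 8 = 20 / 9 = 2.22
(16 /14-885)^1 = -6187 /7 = -883.86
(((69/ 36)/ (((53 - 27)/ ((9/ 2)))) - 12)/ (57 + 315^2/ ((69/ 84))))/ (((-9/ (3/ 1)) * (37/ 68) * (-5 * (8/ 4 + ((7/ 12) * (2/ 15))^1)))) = -55821/ 9804614534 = -0.00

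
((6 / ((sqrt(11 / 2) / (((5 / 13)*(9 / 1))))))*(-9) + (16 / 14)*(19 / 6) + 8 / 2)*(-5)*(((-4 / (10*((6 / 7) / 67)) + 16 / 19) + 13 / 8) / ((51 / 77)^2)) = 1112331220 / 444771- 122512005*sqrt(22) / 21964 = -23661.55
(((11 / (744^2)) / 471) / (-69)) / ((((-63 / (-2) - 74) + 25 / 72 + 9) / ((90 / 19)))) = 5 / 57230060132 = 0.00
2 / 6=1 / 3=0.33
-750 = -750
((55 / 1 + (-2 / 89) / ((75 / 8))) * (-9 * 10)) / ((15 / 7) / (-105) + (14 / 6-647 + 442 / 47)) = 15218136486 / 1953180205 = 7.79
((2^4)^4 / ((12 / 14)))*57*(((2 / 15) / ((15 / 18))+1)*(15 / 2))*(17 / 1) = 644569497.60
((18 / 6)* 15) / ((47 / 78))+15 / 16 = 56865 / 752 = 75.62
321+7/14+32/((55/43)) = 38117/110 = 346.52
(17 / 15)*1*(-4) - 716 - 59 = -11693 / 15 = -779.53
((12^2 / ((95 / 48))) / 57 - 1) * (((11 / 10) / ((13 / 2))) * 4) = 21956 / 117325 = 0.19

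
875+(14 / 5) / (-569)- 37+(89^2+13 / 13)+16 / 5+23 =4999345 / 569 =8786.20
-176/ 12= -44/ 3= -14.67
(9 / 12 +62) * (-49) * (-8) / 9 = 24598 / 9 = 2733.11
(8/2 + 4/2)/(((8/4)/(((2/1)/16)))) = 3/8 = 0.38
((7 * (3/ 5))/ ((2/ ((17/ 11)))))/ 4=357/ 440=0.81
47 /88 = 0.53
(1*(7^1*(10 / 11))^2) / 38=1.07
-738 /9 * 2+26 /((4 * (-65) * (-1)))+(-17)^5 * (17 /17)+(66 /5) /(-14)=-99401529 /70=-1420021.84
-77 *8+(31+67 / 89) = -51998 / 89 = -584.25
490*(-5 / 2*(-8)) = 9800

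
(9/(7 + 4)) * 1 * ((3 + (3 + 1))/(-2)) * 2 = -63/11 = -5.73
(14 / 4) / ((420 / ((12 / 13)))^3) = 1 / 26913250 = 0.00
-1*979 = -979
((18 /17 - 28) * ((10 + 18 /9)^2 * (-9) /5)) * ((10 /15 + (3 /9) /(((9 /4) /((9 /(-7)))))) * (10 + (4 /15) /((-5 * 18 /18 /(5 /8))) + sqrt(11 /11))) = 3099744 /85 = 36467.58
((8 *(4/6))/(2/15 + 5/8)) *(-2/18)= -640/819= -0.78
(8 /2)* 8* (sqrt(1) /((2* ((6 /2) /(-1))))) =-16 /3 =-5.33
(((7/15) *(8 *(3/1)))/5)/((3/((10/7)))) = 16/15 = 1.07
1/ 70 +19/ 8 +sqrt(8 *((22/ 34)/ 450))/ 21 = 2 *sqrt(187)/ 5355 +669/ 280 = 2.39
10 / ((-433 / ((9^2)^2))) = -65610 / 433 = -151.52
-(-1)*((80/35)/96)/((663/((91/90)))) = 1/27540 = 0.00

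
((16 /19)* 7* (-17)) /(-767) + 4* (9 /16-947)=-220671323 /58292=-3785.62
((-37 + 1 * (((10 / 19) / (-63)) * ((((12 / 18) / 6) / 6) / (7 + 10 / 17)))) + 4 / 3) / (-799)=148699804 / 3331151649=0.04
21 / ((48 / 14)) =49 / 8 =6.12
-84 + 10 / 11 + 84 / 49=-6266 / 77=-81.38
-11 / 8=-1.38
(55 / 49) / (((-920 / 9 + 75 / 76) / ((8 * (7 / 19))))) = -288 / 8813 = -0.03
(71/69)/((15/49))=3479/1035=3.36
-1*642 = -642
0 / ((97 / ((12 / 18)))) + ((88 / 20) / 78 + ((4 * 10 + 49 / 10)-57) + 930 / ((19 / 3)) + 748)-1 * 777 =783967 / 7410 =105.80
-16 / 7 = -2.29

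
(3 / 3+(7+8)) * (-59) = -944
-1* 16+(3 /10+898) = 8823 /10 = 882.30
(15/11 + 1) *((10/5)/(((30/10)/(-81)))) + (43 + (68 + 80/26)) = -1939/143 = -13.56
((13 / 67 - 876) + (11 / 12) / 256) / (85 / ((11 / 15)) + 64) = -1982872661 / 407325696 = -4.87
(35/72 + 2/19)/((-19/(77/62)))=-62293/1611504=-0.04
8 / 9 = 0.89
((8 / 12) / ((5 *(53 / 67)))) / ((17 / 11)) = 1474 / 13515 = 0.11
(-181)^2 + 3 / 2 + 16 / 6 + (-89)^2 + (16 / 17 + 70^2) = 4649885 / 102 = 45587.11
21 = 21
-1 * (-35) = 35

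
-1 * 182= -182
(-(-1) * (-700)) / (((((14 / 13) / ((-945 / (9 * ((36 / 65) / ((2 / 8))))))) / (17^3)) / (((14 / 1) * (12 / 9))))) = 25427845625 / 9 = 2825316180.56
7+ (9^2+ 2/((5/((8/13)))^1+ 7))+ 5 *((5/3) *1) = 35017/363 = 96.47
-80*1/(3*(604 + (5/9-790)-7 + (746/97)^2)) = 141135/705484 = 0.20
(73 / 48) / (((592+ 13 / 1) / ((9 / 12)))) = 0.00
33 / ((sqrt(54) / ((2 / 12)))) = 11*sqrt(6) / 36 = 0.75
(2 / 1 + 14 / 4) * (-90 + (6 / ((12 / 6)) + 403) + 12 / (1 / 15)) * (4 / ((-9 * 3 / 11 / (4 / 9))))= -480128 / 243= -1975.84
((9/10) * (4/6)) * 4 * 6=72/5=14.40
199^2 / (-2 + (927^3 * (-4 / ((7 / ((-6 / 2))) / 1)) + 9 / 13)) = 3603691 / 124269285229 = 0.00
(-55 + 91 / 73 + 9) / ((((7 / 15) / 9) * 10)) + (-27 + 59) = -55505 / 1022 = -54.31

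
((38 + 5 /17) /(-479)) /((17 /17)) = -651 /8143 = -0.08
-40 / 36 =-10 / 9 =-1.11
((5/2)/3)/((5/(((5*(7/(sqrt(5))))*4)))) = 10.43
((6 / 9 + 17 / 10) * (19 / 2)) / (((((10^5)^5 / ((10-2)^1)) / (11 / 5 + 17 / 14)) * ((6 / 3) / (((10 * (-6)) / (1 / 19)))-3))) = -0.00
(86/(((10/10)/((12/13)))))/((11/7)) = 7224/143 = 50.52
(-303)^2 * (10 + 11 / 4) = 4682259 / 4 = 1170564.75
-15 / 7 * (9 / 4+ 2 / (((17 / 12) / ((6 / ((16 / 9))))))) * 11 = -78705 / 476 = -165.35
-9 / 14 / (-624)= 3 / 2912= 0.00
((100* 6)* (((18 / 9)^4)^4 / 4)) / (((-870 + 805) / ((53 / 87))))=-34734080 / 377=-92132.84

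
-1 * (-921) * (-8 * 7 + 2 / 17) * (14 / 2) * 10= -61246500 / 17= -3602735.29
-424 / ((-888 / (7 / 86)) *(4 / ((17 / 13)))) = 6307 / 496392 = 0.01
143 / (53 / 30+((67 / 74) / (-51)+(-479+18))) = -1349205 / 4333034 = -0.31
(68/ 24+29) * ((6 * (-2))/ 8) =-191/ 4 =-47.75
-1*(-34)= 34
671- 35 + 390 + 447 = 1473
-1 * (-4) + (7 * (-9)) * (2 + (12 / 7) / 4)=-149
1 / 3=0.33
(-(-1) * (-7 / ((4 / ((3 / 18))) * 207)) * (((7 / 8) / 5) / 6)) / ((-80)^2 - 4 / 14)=-343 / 53413551360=-0.00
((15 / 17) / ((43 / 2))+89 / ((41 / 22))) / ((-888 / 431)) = -77177446 / 3326781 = -23.20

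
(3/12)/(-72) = -0.00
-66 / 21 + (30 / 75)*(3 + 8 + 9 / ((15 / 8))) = 556 / 175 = 3.18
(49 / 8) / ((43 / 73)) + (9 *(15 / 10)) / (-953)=3404237 / 327832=10.38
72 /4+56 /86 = 802 /43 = 18.65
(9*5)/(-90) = -1/2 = -0.50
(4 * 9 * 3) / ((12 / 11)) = 99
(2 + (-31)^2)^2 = 927369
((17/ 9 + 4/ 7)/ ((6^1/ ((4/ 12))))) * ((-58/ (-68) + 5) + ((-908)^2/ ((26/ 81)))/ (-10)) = -17596546399/ 501228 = -35106.87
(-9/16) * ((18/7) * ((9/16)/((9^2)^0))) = -729/896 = -0.81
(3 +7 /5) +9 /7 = 199 /35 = 5.69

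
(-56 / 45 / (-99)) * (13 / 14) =52 / 4455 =0.01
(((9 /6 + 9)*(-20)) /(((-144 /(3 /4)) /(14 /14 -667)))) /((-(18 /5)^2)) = 32375 /576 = 56.21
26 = 26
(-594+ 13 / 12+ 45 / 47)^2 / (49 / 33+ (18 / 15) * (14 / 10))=4379015073125 / 39549936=110721.17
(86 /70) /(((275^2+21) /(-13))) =-559 /2647610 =-0.00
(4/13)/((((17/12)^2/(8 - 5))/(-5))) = -8640/3757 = -2.30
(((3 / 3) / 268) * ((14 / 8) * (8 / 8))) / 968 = 7 / 1037696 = 0.00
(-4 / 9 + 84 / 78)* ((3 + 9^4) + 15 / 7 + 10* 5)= 3427162 / 819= 4184.57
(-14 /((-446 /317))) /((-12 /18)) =-6657 /446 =-14.93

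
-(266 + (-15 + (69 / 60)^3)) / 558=-224463 / 496000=-0.45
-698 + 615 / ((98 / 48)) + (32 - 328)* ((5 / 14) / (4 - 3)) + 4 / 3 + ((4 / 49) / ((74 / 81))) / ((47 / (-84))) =-128152954 / 255633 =-501.32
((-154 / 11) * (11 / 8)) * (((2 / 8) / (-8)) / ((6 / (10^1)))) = 385 / 384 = 1.00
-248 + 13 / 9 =-2219 / 9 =-246.56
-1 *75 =-75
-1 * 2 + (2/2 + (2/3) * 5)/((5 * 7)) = -197/105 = -1.88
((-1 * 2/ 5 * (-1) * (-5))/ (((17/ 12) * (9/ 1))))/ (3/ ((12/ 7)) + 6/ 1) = -32/ 1581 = -0.02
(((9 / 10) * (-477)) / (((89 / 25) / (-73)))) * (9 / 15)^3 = 8461503 / 4450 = 1901.46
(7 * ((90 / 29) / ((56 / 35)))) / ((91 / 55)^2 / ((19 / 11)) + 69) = 8229375 / 42781496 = 0.19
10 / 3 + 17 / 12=19 / 4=4.75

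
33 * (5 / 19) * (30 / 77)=450 / 133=3.38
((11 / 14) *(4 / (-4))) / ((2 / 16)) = -6.29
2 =2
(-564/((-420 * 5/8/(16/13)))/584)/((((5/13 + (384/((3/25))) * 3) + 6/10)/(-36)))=-423/24913805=-0.00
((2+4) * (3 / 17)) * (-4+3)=-18 / 17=-1.06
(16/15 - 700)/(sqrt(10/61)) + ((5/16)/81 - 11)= -5242 * sqrt(610)/75 - 14251/1296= -1737.23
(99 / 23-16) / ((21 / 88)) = -23672 / 483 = -49.01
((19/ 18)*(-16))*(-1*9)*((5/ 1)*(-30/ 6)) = -3800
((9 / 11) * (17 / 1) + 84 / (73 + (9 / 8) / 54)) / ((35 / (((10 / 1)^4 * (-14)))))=-464493600 / 7711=-60237.79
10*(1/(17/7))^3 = 3430/4913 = 0.70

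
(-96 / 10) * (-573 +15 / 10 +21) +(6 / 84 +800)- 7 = 425451 / 70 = 6077.87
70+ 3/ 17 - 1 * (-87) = 2672/ 17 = 157.18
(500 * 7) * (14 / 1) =49000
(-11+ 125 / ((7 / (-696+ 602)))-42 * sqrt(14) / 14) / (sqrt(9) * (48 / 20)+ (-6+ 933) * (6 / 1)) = -59135 / 194922-5 * sqrt(14) / 9282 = -0.31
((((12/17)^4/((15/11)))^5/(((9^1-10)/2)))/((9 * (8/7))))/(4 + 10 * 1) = -35289830849546085728256/12700723145773664132505003125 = -0.00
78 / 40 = 39 / 20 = 1.95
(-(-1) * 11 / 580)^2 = 121 / 336400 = 0.00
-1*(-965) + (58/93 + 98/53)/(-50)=118906031/123225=964.95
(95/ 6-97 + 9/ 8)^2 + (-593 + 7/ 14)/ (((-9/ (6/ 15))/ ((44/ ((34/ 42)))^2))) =14016554017/ 166464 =84201.71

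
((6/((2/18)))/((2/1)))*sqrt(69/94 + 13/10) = 27*sqrt(112330)/235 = 38.51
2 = 2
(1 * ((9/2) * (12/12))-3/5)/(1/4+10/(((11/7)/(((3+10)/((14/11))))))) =26/435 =0.06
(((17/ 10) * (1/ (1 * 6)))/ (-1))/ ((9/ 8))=-34/ 135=-0.25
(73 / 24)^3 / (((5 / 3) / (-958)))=-186339143 / 11520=-16175.27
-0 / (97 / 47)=0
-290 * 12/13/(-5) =696/13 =53.54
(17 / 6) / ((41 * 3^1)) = 0.02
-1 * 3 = -3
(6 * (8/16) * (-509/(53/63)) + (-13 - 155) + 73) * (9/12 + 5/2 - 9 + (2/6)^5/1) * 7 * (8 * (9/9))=7915642840/12879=614616.26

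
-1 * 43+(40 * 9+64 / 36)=2869 / 9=318.78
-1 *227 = -227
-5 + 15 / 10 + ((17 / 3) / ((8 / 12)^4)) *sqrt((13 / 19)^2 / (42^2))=-12907 / 4256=-3.03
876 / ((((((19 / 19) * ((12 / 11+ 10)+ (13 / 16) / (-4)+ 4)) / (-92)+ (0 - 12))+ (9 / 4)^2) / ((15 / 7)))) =-851051520 / 3218663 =-264.41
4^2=16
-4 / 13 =-0.31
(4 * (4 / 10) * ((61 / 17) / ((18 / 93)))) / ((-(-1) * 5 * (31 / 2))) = 488 / 1275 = 0.38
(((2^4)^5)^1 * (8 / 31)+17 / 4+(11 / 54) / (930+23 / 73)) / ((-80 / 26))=-159973018855247 / 1818981792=-87946.47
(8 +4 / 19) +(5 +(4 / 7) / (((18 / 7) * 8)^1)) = 9055 / 684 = 13.24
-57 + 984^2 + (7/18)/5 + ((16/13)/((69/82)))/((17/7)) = 442922307631/457470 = 968199.68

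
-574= -574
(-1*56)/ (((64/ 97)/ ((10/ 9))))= -3395/ 36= -94.31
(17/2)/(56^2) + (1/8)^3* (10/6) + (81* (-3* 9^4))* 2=-239990252095/75264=-3188645.99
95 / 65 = 19 / 13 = 1.46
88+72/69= 2048/23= 89.04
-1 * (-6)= 6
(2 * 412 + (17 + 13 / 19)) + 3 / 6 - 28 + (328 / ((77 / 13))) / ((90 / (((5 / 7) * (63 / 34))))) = 40539659 / 49742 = 815.00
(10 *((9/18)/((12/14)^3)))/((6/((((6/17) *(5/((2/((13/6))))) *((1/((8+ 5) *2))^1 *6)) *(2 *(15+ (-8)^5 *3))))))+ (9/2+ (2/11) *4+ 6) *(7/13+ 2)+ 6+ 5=-93615343/816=-114724.69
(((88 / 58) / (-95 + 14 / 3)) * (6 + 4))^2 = 0.03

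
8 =8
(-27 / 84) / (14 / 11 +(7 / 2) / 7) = -33 / 182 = -0.18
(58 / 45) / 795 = 58 / 35775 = 0.00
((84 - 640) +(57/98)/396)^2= 51730574605609/167340096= 309134.37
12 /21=4 /7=0.57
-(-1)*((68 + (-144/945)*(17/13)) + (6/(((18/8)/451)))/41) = 44196/455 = 97.13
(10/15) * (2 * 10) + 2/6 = 41/3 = 13.67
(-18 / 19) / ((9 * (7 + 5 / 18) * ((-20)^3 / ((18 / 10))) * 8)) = 81 / 199120000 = 0.00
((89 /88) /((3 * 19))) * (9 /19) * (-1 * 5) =-1335 /31768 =-0.04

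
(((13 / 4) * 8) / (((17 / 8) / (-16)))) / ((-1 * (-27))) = -3328 / 459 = -7.25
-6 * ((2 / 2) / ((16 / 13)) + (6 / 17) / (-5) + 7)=-31587 / 680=-46.45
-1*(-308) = 308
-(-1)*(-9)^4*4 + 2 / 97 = 2545670 / 97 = 26244.02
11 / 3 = 3.67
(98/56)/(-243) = -7/972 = -0.01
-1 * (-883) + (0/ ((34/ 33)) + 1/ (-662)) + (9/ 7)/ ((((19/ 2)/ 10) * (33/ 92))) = 858843575/ 968506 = 886.77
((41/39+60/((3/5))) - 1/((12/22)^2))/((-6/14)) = -320033/1404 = -227.94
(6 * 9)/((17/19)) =1026/17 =60.35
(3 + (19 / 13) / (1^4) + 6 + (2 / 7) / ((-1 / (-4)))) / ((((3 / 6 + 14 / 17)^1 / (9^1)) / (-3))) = -107712 / 455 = -236.73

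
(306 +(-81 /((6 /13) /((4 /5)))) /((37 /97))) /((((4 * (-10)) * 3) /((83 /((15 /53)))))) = 1403281 /9250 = 151.71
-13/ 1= -13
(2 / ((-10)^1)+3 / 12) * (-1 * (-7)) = 0.35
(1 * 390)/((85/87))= 6786/17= 399.18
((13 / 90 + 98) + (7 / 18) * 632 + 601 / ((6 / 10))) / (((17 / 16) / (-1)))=-1266.44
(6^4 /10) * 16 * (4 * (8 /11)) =331776 /55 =6032.29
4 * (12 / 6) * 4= 32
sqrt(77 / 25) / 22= sqrt(77) / 110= 0.08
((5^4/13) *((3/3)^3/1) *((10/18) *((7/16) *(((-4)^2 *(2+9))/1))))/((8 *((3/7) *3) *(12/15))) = 8421875/33696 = 249.94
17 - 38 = -21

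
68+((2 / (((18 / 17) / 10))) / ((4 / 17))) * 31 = 46019 / 18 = 2556.61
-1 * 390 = -390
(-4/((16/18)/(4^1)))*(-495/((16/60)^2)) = 1002375/8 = 125296.88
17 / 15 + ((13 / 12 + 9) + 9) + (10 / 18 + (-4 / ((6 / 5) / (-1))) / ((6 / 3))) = 4039 / 180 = 22.44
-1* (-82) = 82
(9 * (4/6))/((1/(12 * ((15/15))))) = 72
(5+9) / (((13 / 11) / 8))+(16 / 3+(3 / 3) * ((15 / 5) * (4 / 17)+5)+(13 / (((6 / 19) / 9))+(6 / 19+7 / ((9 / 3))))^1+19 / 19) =12092051 / 25194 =479.96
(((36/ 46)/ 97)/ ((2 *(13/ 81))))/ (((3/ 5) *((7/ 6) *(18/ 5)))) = 2025/ 203021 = 0.01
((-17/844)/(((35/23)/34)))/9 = -0.05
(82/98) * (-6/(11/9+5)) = -1107/1372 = -0.81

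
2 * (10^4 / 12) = 5000 / 3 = 1666.67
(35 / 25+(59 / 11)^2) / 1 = 18252 / 605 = 30.17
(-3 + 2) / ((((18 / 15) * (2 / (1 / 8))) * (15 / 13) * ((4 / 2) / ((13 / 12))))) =-169 / 6912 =-0.02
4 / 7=0.57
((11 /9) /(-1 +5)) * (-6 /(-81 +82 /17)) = 187 /7770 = 0.02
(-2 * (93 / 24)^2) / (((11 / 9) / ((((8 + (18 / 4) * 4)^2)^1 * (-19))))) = 27771939 / 88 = 315590.22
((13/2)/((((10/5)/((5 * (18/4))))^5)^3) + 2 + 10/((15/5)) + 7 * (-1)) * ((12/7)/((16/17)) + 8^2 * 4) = 252715171687794588662458927295/25769803776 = 9806639347527897476.78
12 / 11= 1.09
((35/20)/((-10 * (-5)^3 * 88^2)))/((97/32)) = 7/117370000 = 0.00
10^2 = 100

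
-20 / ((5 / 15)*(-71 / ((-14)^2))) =11760 / 71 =165.63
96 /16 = 6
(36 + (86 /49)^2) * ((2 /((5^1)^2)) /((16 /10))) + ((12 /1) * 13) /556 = 2.23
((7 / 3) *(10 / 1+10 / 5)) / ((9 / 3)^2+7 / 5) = 35 / 13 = 2.69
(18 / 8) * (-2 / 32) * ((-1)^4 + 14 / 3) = -0.80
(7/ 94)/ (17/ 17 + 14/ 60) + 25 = 43580/ 1739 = 25.06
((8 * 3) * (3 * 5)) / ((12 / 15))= 450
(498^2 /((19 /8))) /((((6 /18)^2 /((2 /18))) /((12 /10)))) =11904192 /95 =125307.28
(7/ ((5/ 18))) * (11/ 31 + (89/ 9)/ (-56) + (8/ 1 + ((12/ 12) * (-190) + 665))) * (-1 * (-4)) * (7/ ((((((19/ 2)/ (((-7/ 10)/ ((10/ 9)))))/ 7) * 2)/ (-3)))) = 69912928197/ 294500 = 237395.34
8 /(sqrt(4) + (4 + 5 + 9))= 2 /5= 0.40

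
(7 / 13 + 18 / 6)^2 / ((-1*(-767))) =2116 / 129623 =0.02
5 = 5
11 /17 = 0.65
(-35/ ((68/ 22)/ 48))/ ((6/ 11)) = -16940/ 17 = -996.47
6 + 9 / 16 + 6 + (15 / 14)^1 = 1527 / 112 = 13.63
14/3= 4.67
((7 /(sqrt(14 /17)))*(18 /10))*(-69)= -621*sqrt(238) /10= -958.03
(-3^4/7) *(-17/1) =1377/7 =196.71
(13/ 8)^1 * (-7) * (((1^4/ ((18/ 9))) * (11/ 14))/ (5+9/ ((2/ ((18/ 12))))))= -0.38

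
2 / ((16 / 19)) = 19 / 8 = 2.38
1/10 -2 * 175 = -3499/10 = -349.90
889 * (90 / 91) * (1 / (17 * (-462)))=-1905 / 17017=-0.11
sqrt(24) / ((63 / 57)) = 38* sqrt(6) / 21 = 4.43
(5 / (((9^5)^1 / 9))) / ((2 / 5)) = 0.00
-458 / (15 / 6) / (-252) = 229 / 315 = 0.73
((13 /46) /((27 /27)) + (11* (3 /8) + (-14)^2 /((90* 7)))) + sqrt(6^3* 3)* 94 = 39071 /8280 + 1692* sqrt(2) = 2397.57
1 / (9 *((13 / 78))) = 2 / 3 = 0.67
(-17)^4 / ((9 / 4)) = 334084 / 9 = 37120.44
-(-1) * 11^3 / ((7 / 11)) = 14641 / 7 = 2091.57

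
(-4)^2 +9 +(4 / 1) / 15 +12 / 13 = 5107 / 195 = 26.19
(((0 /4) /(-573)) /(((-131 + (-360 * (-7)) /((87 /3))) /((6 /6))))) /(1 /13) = 0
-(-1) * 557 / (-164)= -557 / 164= -3.40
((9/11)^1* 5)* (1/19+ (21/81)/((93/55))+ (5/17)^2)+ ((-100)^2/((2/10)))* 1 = 842614112195/16851879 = 50001.20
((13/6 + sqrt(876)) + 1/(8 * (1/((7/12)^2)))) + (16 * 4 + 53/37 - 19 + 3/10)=2 * sqrt(219) + 10430441/213120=78.54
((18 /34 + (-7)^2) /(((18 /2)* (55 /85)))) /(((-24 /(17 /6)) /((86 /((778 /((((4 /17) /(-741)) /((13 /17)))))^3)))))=0.00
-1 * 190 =-190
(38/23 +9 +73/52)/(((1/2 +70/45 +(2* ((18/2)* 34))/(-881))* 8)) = 114328251/103243504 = 1.11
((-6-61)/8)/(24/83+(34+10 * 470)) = -5561/3143568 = -0.00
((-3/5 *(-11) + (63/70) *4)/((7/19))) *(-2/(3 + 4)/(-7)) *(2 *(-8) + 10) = -6.78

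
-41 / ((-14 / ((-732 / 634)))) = -7503 / 2219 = -3.38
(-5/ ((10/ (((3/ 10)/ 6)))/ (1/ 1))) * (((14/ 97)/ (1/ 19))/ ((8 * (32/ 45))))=-1197/ 99328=-0.01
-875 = -875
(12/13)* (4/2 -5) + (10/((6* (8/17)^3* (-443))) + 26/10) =-9081653/44229120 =-0.21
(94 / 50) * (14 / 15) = 658 / 375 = 1.75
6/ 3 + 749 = 751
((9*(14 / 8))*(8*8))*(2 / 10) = 1008 / 5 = 201.60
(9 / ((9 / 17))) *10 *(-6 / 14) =-510 / 7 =-72.86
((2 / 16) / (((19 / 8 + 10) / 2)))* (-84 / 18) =-28 / 297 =-0.09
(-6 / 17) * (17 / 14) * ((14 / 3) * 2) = -4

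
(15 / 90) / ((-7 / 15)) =-5 / 14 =-0.36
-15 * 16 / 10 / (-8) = 3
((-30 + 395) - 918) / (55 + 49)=-553 / 104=-5.32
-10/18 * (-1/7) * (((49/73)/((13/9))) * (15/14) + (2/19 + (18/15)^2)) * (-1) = -1842007/11359530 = -0.16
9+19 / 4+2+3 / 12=16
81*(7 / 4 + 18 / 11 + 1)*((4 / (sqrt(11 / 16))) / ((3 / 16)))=333504*sqrt(11) / 121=9141.39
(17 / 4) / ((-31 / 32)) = -136 / 31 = -4.39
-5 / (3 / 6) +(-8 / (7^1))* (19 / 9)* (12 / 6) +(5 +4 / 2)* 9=3035 / 63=48.17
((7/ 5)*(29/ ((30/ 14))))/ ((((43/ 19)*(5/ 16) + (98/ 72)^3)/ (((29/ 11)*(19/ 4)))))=1994470128/ 27142225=73.48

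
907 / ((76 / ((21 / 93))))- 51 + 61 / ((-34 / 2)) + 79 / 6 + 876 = 100603405 / 120156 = 837.27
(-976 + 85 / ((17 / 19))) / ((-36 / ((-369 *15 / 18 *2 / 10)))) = -36121 / 24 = -1505.04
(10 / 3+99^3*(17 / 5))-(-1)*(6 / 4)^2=197941331 / 60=3299022.18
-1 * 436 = -436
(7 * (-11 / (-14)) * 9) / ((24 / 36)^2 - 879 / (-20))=8910 / 7991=1.12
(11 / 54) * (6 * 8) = 88 / 9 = 9.78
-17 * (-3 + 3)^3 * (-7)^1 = 0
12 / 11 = 1.09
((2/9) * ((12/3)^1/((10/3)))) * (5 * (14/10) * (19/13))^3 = 9410548/32955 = 285.56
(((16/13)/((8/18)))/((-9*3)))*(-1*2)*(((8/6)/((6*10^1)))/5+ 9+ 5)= 25208/8775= 2.87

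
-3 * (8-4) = -12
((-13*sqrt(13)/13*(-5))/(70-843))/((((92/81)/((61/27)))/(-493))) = 22.87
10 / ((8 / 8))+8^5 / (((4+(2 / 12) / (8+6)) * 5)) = 2769362 / 1685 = 1643.54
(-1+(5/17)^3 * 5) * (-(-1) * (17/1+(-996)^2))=-4253837504/4913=-865832.99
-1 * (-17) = 17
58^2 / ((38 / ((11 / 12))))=9251 / 114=81.15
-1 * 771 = -771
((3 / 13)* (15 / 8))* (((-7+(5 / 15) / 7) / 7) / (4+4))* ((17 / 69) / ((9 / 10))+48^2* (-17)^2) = -5804858165 / 162288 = -35768.87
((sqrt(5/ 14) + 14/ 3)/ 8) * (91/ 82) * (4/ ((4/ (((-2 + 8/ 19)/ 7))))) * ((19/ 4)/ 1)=-455/ 656 - 195 * sqrt(70)/ 18368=-0.78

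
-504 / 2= -252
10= 10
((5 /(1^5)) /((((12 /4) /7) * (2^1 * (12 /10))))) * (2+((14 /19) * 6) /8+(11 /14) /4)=8125 /608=13.36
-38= -38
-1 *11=-11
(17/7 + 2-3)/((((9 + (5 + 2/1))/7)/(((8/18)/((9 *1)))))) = 5/162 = 0.03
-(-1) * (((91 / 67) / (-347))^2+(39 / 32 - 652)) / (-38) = 17.13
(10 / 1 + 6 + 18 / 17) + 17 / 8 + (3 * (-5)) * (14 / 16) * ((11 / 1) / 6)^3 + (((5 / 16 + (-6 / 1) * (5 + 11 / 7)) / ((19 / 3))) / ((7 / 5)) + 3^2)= -520584719 / 9116352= -57.10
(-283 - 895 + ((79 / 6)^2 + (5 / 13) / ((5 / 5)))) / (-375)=469991 / 175500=2.68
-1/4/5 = -1/20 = -0.05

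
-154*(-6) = 924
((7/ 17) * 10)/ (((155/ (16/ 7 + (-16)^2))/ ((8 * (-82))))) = -2372096/ 527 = -4501.13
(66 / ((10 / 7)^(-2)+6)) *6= 3600 / 59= 61.02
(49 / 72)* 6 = 49 / 12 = 4.08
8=8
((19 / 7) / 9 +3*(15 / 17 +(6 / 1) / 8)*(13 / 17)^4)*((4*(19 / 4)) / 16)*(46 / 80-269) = -16027616986117 / 25443837440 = -629.92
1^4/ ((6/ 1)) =1/ 6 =0.17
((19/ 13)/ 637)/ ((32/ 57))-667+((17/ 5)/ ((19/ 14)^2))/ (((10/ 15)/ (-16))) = -340222068961/ 478310560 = -711.30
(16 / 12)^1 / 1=4 / 3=1.33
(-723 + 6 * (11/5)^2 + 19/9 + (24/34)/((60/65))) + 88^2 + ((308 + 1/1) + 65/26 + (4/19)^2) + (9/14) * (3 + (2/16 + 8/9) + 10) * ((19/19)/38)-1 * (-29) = 2286906038467/309304800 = 7393.70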